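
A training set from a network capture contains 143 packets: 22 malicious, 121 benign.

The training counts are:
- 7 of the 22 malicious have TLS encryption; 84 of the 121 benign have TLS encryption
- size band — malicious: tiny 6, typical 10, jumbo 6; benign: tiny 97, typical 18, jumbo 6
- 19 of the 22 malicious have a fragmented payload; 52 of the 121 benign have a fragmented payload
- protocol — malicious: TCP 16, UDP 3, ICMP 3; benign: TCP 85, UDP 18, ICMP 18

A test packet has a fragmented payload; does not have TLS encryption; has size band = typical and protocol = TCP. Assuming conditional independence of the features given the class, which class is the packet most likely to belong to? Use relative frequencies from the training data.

malicious: (22/143) × (15/22) × (10/22) × (19/22) × (16/22) ≈ 0.0299475
benign: (121/143) × (37/121) × (18/121) × (52/121) × (85/121) ≈ 0.01162
Highest score → malicious.

malicious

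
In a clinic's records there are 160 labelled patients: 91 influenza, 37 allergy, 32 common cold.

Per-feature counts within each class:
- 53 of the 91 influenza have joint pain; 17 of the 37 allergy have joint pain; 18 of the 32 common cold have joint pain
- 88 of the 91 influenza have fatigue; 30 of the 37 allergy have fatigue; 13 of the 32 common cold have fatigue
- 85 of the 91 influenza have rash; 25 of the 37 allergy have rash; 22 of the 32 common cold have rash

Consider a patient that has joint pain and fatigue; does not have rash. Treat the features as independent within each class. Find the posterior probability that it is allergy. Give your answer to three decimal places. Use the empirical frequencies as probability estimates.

influenza: (91/160) × (53/91) × (88/91) × (6/91) ≈ 0.0211206
allergy: (37/160) × (17/37) × (30/37) × (12/37) ≈ 0.0279401
common cold: (32/160) × (18/32) × (13/32) × (10/32) = 0.0142822265625
P(allergy | x) = 0.0279401 / 0.0633429265625 ≈ 0.441

0.441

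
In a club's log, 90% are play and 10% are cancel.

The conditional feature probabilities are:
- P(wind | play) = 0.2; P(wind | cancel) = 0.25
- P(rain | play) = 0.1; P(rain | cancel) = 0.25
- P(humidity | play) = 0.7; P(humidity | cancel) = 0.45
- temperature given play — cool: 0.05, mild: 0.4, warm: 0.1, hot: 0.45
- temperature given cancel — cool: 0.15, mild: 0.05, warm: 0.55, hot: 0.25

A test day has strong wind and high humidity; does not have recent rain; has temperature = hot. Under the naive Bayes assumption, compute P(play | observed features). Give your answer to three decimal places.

play: 0.9 × 0.2 × (1−0.1) × 0.7 × 0.45 = 0.05103
cancel: 0.1 × 0.25 × (1−0.25) × 0.45 × 0.25 = 0.002109375
P(play | x) = 0.05103 / 0.053139375 ≈ 0.960

0.960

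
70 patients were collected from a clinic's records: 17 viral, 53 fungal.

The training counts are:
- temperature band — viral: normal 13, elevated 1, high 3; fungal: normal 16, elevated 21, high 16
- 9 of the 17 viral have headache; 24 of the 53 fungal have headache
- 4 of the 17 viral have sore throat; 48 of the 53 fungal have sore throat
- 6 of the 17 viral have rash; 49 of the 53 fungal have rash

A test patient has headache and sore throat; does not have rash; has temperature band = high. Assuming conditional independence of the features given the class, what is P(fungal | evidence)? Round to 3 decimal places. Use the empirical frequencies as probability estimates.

viral: (17/70) × (3/17) × (9/17) × (4/17) × (11/17) ≈ 0.00345439
fungal: (53/70) × (16/53) × (24/53) × (48/53) × (4/53) ≈ 0.00707468
P(fungal | x) = 0.00707468 / 0.01052907 ≈ 0.672

0.672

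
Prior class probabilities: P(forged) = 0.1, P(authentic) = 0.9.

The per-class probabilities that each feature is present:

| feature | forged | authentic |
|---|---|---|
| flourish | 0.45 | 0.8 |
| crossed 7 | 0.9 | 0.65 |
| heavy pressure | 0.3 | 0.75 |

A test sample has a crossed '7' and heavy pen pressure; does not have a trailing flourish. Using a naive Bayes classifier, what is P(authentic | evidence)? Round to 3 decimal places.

forged: 0.1 × (1−0.45) × 0.9 × 0.3 = 0.01485
authentic: 0.9 × (1−0.8) × 0.65 × 0.75 = 0.08775
P(authentic | x) = 0.08775 / 0.1026 ≈ 0.855

0.855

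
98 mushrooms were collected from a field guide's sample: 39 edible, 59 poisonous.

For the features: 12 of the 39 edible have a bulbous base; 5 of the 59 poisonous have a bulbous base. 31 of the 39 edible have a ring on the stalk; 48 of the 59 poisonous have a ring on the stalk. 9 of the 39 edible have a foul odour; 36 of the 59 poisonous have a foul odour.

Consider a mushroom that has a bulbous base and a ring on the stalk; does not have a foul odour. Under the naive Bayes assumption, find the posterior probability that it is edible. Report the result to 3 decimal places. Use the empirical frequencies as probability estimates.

edible: (39/98) × (12/39) × (31/39) × (30/39) ≈ 0.0748702
poisonous: (59/98) × (5/59) × (48/59) × (23/59) ≈ 0.0161811
P(edible | x) = 0.0748702 / 0.0910513 ≈ 0.822

0.822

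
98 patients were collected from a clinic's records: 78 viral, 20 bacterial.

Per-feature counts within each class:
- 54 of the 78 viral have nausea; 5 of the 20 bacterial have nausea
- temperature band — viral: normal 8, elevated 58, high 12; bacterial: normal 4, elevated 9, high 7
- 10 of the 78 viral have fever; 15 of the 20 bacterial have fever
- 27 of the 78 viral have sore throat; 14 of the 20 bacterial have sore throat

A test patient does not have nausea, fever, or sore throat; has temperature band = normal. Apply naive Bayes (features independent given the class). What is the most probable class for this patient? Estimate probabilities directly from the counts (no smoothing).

viral

viral: (78/98) × (24/78) × (8/78) × (68/78) × (51/78) ≈ 0.0143176
bacterial: (20/98) × (15/20) × (4/20) × (5/20) × (6/20) ≈ 0.00229592
Highest score → viral.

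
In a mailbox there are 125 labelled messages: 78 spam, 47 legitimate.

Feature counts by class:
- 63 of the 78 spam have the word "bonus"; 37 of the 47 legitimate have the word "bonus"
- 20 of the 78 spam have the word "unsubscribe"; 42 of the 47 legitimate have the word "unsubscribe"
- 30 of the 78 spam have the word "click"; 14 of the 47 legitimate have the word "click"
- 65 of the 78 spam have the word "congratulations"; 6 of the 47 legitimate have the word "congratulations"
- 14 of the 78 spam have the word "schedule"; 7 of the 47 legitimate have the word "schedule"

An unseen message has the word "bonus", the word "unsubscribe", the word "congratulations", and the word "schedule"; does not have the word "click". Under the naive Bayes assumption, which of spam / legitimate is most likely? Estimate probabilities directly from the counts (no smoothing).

spam: (78/125) × (63/78) × (20/78) × (48/78) × (65/78) × (14/78) ≈ 0.011895
legitimate: (47/125) × (37/47) × (42/47) × (33/47) × (6/47) × (7/47) ≈ 0.00353112
Highest score → spam.

spam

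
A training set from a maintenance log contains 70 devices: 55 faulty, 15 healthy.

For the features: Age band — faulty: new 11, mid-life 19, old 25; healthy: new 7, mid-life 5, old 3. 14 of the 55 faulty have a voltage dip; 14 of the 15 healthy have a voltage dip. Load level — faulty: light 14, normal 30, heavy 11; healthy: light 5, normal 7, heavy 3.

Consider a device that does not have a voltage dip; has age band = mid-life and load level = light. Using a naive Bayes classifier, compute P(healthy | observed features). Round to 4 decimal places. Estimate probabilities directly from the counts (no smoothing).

0.0299

faulty: (55/70) × (19/55) × (41/55) × (14/55) ≈ 0.0515041
healthy: (15/70) × (5/15) × (1/15) × (5/15) ≈ 0.0015873
P(healthy | x) = 0.0015873 / 0.0530914 ≈ 0.0299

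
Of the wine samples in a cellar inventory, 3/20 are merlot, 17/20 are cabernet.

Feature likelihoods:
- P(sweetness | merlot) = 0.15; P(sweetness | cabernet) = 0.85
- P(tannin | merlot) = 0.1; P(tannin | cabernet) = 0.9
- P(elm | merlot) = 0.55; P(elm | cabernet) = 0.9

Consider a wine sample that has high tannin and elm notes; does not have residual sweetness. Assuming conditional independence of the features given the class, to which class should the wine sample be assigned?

cabernet

merlot: 0.15 × (1−0.15) × 0.1 × 0.55 = 0.0070125
cabernet: 0.85 × (1−0.85) × 0.9 × 0.9 = 0.103275
Highest score → cabernet.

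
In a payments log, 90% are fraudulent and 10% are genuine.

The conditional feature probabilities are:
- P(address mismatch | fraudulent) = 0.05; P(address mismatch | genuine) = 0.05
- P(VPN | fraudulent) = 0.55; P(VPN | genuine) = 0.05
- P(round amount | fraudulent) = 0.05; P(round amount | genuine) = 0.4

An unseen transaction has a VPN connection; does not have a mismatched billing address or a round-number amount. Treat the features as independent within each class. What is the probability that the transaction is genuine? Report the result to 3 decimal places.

0.006

fraudulent: 0.9 × (1−0.05) × 0.55 × (1−0.05) = 0.4467375
genuine: 0.1 × (1−0.05) × 0.05 × (1−0.4) = 0.00285
P(genuine | x) = 0.00285 / 0.4495875 ≈ 0.006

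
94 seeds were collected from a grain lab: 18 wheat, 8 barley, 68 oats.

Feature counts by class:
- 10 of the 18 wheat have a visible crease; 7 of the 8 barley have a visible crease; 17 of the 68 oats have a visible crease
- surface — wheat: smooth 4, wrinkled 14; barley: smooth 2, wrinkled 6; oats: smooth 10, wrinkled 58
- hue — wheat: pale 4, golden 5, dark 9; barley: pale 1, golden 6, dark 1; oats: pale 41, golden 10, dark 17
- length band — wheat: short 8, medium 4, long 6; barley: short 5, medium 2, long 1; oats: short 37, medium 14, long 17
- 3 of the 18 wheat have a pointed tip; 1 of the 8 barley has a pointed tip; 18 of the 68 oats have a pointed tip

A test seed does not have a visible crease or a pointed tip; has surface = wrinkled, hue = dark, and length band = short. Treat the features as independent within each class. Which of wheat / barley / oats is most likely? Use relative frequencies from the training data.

wheat: (18/94) × (8/18) × (14/18) × (9/18) × (8/18) × (15/18) ≈ 0.0122581
barley: (8/94) × (1/8) × (6/8) × (1/8) × (5/8) × (7/8) ≈ 0.000545421
oats: (68/94) × (51/68) × (58/68) × (17/68) × (37/68) × (50/68) ≈ 0.0462866
Highest score → oats.

oats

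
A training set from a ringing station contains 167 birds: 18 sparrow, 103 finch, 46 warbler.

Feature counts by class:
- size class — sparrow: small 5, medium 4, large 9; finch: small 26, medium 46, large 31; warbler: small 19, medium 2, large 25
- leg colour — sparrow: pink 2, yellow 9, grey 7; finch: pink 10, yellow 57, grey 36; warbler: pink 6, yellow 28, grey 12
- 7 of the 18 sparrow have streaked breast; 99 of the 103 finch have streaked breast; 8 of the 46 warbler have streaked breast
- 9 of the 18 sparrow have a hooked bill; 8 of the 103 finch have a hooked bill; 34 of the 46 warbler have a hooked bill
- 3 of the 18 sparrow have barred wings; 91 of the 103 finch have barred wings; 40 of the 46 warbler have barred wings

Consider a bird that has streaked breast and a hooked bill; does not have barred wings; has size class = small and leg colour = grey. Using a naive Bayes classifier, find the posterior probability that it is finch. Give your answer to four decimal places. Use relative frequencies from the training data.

0.1656

sparrow: (18/167) × (5/18) × (7/18) × (7/18) × (9/18) × (15/18) ≈ 0.00188666
finch: (103/167) × (26/103) × (36/103) × (99/103) × (8/103) × (12/103) ≈ 0.000473279
warbler: (46/167) × (19/46) × (12/46) × (8/46) × (34/46) × (6/46) ≈ 0.000497631
P(finch | x) = 0.000473279 / 0.00285757 ≈ 0.1656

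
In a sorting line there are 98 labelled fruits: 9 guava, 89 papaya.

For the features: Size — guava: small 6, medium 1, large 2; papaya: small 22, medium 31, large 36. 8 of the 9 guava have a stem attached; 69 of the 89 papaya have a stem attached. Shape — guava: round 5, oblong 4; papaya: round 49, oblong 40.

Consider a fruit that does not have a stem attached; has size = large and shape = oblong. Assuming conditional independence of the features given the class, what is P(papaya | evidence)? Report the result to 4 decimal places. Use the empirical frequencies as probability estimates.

guava: (9/98) × (2/9) × (1/9) × (4/9) ≈ 0.00100781
papaya: (89/98) × (36/89) × (20/89) × (40/89) ≈ 0.0371011
P(papaya | x) = 0.0371011 / 0.03810891 ≈ 0.9736

0.9736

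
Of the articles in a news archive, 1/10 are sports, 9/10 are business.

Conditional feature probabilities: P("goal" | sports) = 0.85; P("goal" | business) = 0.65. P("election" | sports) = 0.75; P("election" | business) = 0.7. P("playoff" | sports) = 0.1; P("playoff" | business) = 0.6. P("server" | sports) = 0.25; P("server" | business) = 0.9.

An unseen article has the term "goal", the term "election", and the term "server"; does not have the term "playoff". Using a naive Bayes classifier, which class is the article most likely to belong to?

business

sports: 0.1 × 0.85 × 0.75 × (1−0.1) × 0.25 = 0.01434375
business: 0.9 × 0.65 × 0.7 × (1−0.6) × 0.9 = 0.14742
Highest score → business.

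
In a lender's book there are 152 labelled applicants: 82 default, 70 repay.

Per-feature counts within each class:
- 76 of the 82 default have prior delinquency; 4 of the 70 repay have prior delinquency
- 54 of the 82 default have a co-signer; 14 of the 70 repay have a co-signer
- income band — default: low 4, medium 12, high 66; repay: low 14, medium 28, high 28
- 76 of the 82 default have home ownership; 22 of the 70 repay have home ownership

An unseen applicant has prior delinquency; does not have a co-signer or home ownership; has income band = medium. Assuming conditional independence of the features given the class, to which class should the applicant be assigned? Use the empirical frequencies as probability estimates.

repay

default: (82/152) × (76/82) × (28/82) × (12/82) × (6/82) ≈ 0.00182818
repay: (70/152) × (4/70) × (56/70) × (28/70) × (48/70) ≈ 0.00577444
Highest score → repay.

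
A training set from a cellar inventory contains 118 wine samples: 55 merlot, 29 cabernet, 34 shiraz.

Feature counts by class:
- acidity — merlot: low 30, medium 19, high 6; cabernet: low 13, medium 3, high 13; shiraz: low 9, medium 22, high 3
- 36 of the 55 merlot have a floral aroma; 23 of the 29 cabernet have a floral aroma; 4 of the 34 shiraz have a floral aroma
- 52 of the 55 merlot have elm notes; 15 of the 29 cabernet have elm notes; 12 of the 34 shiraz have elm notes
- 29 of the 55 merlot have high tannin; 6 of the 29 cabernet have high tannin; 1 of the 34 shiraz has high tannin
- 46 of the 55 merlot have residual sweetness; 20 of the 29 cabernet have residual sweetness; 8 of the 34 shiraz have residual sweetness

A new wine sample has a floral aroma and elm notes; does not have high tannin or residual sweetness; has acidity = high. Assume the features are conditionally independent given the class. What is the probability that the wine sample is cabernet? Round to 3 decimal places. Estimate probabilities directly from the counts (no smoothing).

0.776

merlot: (55/118) × (6/55) × (36/55) × (52/55) × (26/55) × (9/55) ≈ 0.00243411
cabernet: (29/118) × (13/29) × (23/29) × (15/29) × (23/29) × (9/29) ≈ 0.0111239
shiraz: (34/118) × (3/34) × (4/34) × (12/34) × (33/34) × (26/34) ≈ 0.000783524
P(cabernet | x) = 0.0111239 / 0.014341534 ≈ 0.776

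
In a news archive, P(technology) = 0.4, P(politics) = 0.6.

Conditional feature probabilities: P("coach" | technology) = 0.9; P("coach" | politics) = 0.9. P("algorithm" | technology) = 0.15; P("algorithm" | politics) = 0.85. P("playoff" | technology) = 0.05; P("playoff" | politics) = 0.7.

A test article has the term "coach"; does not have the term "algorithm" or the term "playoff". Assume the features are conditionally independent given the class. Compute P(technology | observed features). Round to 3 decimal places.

technology: 0.4 × 0.9 × (1−0.15) × (1−0.05) = 0.2907
politics: 0.6 × 0.9 × (1−0.85) × (1−0.7) = 0.0243
P(technology | x) = 0.2907 / 0.315 ≈ 0.923

0.923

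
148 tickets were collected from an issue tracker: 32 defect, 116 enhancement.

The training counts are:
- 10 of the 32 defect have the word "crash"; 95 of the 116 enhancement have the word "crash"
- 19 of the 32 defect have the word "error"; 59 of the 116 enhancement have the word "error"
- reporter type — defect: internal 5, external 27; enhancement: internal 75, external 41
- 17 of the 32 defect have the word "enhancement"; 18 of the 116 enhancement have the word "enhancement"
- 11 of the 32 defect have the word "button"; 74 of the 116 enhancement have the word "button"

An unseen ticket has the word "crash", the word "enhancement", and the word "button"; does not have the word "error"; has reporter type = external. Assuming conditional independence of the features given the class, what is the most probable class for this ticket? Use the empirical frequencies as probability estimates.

enhancement

defect: (32/148) × (10/32) × (13/32) × (27/32) × (17/32) × (11/32) ≈ 0.00422948
enhancement: (116/148) × (95/116) × (57/116) × (41/116) × (18/116) × (74/116) ≈ 0.0110355
Highest score → enhancement.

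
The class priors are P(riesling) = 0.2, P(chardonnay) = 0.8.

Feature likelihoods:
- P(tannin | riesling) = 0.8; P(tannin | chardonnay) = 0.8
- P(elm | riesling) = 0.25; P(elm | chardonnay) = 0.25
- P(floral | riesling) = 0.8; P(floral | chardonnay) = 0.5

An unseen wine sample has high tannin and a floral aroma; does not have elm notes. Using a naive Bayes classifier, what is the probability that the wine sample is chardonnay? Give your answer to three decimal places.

riesling: 0.2 × 0.8 × (1−0.25) × 0.8 = 0.096
chardonnay: 0.8 × 0.8 × (1−0.25) × 0.5 = 0.24
P(chardonnay | x) = 0.24 / 0.336 ≈ 0.714

0.714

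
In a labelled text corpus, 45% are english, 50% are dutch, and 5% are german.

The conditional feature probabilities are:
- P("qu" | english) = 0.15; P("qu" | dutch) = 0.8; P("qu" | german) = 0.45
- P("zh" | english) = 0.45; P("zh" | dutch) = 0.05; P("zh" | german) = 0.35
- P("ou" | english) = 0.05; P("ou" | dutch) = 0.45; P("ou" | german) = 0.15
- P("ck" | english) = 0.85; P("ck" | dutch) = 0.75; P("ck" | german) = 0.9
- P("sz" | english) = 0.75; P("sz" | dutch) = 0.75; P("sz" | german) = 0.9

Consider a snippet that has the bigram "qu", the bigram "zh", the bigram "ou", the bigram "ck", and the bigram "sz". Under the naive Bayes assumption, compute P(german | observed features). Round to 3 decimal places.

english: 0.45 × 0.15 × 0.45 × 0.05 × 0.85 × 0.75 = 0.000968203125
dutch: 0.5 × 0.8 × 0.05 × 0.45 × 0.75 × 0.75 = 0.0050625
german: 0.05 × 0.45 × 0.35 × 0.15 × 0.9 × 0.9 = 0.0009568125
P(german | x) = 0.0009568125 / 0.006987515625 ≈ 0.137

0.137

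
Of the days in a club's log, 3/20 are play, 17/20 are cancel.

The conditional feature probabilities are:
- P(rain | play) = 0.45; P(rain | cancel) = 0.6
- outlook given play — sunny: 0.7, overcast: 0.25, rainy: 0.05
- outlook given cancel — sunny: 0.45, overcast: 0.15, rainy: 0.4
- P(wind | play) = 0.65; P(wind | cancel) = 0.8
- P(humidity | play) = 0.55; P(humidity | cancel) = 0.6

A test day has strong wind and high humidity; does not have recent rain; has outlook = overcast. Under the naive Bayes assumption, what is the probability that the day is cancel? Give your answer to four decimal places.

0.7685

play: 0.15 × (1−0.45) × 0.25 × 0.65 × 0.55 = 0.0073734375
cancel: 0.85 × (1−0.6) × 0.15 × 0.8 × 0.6 = 0.02448
P(cancel | x) = 0.02448 / 0.0318534375 ≈ 0.7685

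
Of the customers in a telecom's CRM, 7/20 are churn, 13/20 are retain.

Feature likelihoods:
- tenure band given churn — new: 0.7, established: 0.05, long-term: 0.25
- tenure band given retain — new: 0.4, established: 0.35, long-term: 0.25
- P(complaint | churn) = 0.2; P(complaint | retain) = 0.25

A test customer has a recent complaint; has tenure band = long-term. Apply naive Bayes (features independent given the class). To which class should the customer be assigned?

retain

churn: 0.35 × 0.25 × 0.2 = 0.0175
retain: 0.65 × 0.25 × 0.25 = 0.040625
Highest score → retain.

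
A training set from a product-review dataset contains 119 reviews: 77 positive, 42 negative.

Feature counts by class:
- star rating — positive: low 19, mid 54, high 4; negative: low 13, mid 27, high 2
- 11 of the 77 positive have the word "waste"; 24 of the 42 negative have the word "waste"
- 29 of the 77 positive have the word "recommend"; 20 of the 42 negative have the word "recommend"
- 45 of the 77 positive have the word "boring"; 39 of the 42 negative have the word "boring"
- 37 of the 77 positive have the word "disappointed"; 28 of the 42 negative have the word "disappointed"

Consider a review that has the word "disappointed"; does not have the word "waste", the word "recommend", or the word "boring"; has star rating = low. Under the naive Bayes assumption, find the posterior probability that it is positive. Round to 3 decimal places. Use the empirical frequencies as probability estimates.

0.936

positive: (77/119) × (19/77) × (66/77) × (48/77) × (32/77) × (37/77) ≈ 0.0170365
negative: (42/119) × (13/42) × (18/42) × (22/42) × (3/42) × (28/42) ≈ 0.00116781
P(positive | x) = 0.0170365 / 0.01820431 ≈ 0.936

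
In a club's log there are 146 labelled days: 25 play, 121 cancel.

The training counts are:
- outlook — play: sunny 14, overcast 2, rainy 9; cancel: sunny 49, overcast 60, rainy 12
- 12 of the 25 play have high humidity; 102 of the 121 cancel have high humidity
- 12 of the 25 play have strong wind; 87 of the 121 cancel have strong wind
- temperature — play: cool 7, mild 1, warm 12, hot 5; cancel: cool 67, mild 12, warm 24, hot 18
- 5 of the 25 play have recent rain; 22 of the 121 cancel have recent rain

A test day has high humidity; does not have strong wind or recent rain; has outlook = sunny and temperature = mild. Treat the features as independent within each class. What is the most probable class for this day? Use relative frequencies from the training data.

play: (25/146) × (14/25) × (12/25) × (13/25) × (1/25) × (20/25) ≈ 0.000765896
cancel: (121/146) × (49/121) × (102/121) × (34/121) × (12/121) × (99/121) ≈ 0.00645056
Highest score → cancel.

cancel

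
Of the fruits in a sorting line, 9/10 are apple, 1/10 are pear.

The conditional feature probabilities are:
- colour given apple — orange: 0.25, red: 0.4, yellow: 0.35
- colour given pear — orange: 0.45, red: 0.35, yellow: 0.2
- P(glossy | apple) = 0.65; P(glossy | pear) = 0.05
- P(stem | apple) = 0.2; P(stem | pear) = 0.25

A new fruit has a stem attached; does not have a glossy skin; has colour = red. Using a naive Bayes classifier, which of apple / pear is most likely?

apple

apple: 0.9 × 0.4 × (1−0.65) × 0.2 = 0.0252
pear: 0.1 × 0.35 × (1−0.05) × 0.25 = 0.0083125
Highest score → apple.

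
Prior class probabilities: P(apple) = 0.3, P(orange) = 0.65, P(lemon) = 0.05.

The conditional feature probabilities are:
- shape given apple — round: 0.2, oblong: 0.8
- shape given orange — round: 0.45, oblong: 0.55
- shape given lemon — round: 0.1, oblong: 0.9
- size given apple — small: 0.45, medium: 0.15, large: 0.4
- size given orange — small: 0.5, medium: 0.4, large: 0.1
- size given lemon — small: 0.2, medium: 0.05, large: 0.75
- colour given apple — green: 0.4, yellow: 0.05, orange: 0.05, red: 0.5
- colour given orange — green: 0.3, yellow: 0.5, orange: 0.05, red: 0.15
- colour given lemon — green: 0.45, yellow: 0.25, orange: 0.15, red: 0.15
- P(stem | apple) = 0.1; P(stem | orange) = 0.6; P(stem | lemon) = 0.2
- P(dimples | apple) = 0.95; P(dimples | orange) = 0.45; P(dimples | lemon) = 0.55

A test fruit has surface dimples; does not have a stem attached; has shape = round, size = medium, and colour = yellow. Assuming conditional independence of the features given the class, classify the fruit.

orange

apple: 0.3 × 0.2 × 0.15 × 0.05 × (1−0.1) × 0.95 = 0.00038475
orange: 0.65 × 0.45 × 0.4 × 0.5 × (1−0.6) × 0.45 = 0.01053
lemon: 0.05 × 0.1 × 0.05 × 0.25 × (1−0.2) × 0.55 = 0.0000275
Highest score → orange.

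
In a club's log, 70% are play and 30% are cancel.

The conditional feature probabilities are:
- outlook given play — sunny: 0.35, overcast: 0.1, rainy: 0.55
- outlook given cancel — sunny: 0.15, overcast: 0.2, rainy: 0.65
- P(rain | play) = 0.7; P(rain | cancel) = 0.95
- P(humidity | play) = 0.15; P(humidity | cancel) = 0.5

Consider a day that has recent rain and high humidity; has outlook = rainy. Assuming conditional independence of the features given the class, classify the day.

cancel

play: 0.7 × 0.55 × 0.7 × 0.15 = 0.040425
cancel: 0.3 × 0.65 × 0.95 × 0.5 = 0.092625
Highest score → cancel.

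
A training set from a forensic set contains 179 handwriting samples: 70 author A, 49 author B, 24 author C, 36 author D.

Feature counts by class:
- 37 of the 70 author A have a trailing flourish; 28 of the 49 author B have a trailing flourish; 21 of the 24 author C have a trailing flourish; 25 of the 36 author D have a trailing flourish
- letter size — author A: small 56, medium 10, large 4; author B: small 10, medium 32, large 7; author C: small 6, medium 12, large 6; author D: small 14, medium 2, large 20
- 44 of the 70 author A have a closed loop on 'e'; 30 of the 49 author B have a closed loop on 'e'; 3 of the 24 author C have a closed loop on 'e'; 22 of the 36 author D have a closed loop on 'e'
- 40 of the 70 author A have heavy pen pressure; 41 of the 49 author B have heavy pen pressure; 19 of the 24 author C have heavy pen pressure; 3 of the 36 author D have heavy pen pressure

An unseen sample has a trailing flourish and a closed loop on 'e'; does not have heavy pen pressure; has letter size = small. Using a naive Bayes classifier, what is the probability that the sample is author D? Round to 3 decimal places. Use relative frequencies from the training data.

0.385

author A: (70/179) × (37/70) × (56/70) × (44/70) × (30/70) ≈ 0.0445468
author B: (49/179) × (28/49) × (10/49) × (30/49) × (8/49) ≈ 0.00319101
author C: (24/179) × (21/24) × (6/24) × (3/24) × (5/24) ≈ 0.000763792
author D: (36/179) × (25/36) × (14/36) × (22/36) × (33/36) ≈ 0.0304259
P(author D | x) = 0.0304259 / 0.078927502 ≈ 0.385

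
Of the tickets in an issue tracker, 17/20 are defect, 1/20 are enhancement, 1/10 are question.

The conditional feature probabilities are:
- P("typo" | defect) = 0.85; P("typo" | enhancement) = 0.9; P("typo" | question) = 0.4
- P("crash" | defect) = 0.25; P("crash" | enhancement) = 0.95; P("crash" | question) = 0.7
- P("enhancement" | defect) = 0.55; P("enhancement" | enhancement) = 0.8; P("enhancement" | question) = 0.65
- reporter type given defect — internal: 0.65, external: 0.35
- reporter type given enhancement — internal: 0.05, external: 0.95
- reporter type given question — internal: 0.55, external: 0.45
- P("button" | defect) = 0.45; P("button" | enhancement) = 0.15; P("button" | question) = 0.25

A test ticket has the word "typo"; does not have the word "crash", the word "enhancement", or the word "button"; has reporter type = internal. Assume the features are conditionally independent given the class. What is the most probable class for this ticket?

defect

defect: 0.85 × 0.85 × (1−0.25) × (1−0.55) × 0.65 × (1−0.45) = 0.087174140625
enhancement: 0.05 × 0.9 × (1−0.95) × (1−0.8) × 0.05 × (1−0.15) = 0.000019125
question: 0.1 × 0.4 × (1−0.7) × (1−0.65) × 0.55 × (1−0.25) = 0.0017325
Highest score → defect.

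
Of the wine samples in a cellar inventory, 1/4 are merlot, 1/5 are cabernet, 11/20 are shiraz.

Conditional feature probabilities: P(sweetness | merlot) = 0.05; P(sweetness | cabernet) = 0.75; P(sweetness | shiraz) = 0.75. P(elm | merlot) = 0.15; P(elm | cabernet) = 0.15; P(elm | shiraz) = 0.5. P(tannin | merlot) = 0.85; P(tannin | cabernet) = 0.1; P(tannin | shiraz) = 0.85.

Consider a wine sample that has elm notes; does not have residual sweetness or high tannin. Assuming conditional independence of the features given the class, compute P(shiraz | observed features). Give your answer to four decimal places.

0.4603

merlot: 0.25 × (1−0.05) × 0.15 × (1−0.85) = 0.00534375
cabernet: 0.2 × (1−0.75) × 0.15 × (1−0.1) = 0.00675
shiraz: 0.55 × (1−0.75) × 0.5 × (1−0.85) = 0.0103125
P(shiraz | x) = 0.0103125 / 0.02240625 ≈ 0.4603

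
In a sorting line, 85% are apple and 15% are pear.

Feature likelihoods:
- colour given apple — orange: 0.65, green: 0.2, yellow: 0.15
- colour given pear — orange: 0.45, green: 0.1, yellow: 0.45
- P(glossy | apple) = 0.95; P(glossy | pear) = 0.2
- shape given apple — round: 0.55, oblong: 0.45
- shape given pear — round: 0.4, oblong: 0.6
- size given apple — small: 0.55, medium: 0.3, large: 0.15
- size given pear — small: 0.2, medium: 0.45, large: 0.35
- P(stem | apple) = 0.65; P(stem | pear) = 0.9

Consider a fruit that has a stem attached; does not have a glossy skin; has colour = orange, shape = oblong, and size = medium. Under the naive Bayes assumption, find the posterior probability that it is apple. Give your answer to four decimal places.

apple: 0.85 × 0.65 × (1−0.95) × 0.45 × 0.3 × 0.65 = 0.00242409375
pear: 0.15 × 0.45 × (1−0.2) × 0.6 × 0.45 × 0.9 = 0.013122
P(apple | x) = 0.00242409375 / 0.01554609375 ≈ 0.1559

0.1559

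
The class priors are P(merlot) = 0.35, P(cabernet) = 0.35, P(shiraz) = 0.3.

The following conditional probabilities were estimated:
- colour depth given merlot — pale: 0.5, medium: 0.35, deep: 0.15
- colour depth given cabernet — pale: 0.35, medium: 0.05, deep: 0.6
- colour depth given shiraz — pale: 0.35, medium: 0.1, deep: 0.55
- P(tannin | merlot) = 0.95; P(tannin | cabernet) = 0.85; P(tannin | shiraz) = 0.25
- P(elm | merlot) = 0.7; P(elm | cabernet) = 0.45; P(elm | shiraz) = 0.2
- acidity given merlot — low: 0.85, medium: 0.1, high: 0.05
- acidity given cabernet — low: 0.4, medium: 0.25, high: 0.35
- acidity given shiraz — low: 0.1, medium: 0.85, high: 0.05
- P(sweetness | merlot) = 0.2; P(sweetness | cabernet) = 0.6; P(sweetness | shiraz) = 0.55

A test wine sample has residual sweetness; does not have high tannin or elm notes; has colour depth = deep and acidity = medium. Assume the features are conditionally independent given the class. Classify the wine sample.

shiraz

merlot: 0.35 × 0.15 × (1−0.95) × (1−0.7) × 0.1 × 0.2 = 0.00001575
cabernet: 0.35 × 0.6 × (1−0.85) × (1−0.45) × 0.25 × 0.6 = 0.00259875
shiraz: 0.3 × 0.55 × (1−0.25) × (1−0.2) × 0.85 × 0.55 = 0.0462825
Highest score → shiraz.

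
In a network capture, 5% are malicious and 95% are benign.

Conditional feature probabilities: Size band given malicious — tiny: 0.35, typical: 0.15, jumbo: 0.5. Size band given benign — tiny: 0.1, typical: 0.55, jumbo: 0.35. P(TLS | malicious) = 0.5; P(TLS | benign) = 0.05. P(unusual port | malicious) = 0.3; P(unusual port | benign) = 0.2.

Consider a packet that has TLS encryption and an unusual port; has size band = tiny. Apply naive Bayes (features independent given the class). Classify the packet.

malicious

malicious: 0.05 × 0.35 × 0.5 × 0.3 = 0.002625
benign: 0.95 × 0.1 × 0.05 × 0.2 = 0.00095
Highest score → malicious.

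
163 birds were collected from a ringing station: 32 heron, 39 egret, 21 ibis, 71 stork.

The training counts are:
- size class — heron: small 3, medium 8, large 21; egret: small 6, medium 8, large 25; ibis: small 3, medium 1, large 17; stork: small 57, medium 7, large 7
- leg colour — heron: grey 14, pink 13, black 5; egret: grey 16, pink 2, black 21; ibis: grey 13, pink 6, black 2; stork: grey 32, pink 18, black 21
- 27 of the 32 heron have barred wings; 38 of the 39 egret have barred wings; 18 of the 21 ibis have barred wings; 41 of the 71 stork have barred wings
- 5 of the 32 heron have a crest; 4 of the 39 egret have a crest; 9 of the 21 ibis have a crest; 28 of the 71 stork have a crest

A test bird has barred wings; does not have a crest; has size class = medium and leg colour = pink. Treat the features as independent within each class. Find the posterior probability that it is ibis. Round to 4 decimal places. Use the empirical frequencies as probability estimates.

0.0408

heron: (32/163) × (8/32) × (13/32) × (27/32) × (27/32) ≈ 0.0141946
egret: (39/163) × (8/39) × (2/39) × (38/39) × (35/39) ≈ 0.00220085
ibis: (21/163) × (1/21) × (6/21) × (18/21) × (12/21) ≈ 0.000858538
stork: (71/163) × (7/71) × (18/71) × (41/71) × (43/71) ≈ 0.00380768
P(ibis | x) = 0.000858538 / 0.021061668 ≈ 0.0408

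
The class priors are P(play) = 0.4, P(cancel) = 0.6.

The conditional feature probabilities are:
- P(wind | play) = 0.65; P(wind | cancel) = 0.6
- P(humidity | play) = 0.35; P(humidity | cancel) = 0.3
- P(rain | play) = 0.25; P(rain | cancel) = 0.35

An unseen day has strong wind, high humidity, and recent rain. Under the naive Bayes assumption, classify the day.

cancel

play: 0.4 × 0.65 × 0.35 × 0.25 = 0.02275
cancel: 0.6 × 0.6 × 0.3 × 0.35 = 0.0378
Highest score → cancel.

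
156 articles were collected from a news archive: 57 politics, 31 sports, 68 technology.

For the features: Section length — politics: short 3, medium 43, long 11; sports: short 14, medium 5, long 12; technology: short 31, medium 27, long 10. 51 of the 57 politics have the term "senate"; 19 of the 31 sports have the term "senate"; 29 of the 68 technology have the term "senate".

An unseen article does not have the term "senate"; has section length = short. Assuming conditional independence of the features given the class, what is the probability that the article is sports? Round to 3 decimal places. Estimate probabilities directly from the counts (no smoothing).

0.230

politics: (57/156) × (3/57) × (6/57) ≈ 0.00202429
sports: (31/156) × (14/31) × (12/31) ≈ 0.0347395
technology: (68/156) × (31/68) × (39/68) ≈ 0.113971
P(sports | x) = 0.0347395 / 0.15073479 ≈ 0.230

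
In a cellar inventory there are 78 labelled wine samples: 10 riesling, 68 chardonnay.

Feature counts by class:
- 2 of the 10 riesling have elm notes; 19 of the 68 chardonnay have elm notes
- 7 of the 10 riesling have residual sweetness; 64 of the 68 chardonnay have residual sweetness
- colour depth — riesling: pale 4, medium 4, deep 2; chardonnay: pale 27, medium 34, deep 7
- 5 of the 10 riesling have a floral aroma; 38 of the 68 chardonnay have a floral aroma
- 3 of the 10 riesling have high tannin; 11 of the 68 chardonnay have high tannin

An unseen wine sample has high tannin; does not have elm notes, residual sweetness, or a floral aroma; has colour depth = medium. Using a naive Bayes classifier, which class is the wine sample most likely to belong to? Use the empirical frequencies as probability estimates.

riesling: (10/78) × (8/10) × (3/10) × (4/10) × (5/10) × (3/10) ≈ 0.00184615
chardonnay: (68/78) × (49/68) × (4/68) × (34/68) × (30/68) × (11/68) ≈ 0.00131862
Highest score → riesling.

riesling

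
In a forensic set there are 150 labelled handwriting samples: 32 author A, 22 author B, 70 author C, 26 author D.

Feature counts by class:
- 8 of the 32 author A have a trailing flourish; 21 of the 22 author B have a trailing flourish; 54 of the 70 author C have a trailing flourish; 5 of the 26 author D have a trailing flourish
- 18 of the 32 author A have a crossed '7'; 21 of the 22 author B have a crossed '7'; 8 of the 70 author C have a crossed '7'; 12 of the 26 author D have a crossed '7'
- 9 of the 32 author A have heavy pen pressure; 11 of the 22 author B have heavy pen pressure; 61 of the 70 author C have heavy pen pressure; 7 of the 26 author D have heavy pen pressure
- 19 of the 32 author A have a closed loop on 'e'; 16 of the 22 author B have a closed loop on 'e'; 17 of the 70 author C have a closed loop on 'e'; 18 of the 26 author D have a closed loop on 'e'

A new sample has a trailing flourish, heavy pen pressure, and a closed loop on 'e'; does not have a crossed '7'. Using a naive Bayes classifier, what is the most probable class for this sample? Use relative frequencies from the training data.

author C

author A: (32/150) × (8/32) × (14/32) × (9/32) × (19/32) = 0.003896484375
author B: (22/150) × (21/22) × (1/22) × (11/22) × (16/22) ≈ 0.00231405
author C: (70/150) × (54/70) × (62/70) × (61/70) × (17/70) ≈ 0.0674806
author D: (26/150) × (5/26) × (14/26) × (7/26) × (18/26) ≈ 0.00334547
Highest score → author C.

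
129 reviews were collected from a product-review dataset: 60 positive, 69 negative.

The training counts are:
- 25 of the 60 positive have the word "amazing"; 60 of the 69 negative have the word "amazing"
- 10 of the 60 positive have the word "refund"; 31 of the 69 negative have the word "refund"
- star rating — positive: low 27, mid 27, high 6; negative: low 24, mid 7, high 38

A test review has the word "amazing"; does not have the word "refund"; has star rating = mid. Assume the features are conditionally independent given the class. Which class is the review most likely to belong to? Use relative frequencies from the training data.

positive

positive: (60/129) × (25/60) × (50/60) × (27/60) ≈ 0.0726744
negative: (69/129) × (60/69) × (38/69) × (7/69) ≈ 0.0259863
Highest score → positive.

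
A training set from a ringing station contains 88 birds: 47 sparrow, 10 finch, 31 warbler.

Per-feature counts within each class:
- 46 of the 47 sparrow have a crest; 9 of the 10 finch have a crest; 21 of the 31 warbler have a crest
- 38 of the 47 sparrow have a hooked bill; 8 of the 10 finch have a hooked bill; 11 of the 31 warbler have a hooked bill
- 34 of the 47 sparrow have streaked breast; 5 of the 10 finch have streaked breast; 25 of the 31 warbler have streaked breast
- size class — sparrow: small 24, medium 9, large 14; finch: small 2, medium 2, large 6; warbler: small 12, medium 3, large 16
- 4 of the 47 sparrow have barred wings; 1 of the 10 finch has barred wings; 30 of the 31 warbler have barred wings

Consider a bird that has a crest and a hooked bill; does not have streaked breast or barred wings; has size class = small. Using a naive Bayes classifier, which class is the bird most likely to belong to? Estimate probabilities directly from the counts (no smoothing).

sparrow: (47/88) × (46/47) × (38/47) × (13/47) × (24/47) × (43/47) ≈ 0.0546123
finch: (10/88) × (9/10) × (8/10) × (5/10) × (2/10) × (9/10) ≈ 0.00736364
warbler: (31/88) × (21/31) × (11/31) × (6/31) × (12/31) × (1/31) ≈ 0.000204652
Highest score → sparrow.

sparrow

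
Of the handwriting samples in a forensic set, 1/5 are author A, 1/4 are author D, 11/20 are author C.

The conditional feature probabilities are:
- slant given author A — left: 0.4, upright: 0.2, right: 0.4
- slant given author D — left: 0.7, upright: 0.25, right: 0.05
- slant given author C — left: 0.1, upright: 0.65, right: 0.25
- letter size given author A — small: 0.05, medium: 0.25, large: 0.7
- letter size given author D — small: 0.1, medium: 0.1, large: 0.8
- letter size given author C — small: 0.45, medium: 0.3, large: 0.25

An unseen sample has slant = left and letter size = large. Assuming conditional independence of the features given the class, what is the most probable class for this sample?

author A: 0.2 × 0.4 × 0.7 = 0.056
author D: 0.25 × 0.7 × 0.8 = 0.14
author C: 0.55 × 0.1 × 0.25 = 0.01375
Highest score → author D.

author D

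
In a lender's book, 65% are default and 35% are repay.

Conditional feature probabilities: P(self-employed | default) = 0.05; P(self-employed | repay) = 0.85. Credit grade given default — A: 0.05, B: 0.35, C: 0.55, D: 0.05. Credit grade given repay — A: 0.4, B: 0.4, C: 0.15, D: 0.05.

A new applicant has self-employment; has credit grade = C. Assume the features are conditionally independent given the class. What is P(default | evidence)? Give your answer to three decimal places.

0.286

default: 0.65 × 0.05 × 0.55 = 0.017875
repay: 0.35 × 0.85 × 0.15 = 0.044625
P(default | x) = 0.017875 / 0.0625 ≈ 0.286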